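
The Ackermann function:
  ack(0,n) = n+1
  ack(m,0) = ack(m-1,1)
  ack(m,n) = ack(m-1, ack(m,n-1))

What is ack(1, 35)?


ack(1, 35) = ack(0, ack(1, 34))
  ack(1, 34) = ack(0, ack(1, 33))
    ack(1, 33) = ack(0, ack(1, 32))
      ack(1, 32) = ack(0, ack(1, 31))
        ack(1, 31) = ack(0, ack(1, 30))
          ack(1, 30) = ack(0, ack(1, 29))
          ack(1, 29) = ack(0, ack(1, 28))
          ack(1, 28) = ack(0, ack(1, 27))
          ack(1, 27) = ack(0, ack(1, 26))
          ack(1, 26) = ack(0, ack(1, 25))
          ack(1, 25) = ack(0, ack(1, 24))
          ack(1, 24) = ack(0, ack(1, 23))
          ack(1, 23) = ack(0, ack(1, 22))
          ack(1, 22) = ack(0, ack(1, 21))
          ack(1, 21) = ack(0, ack(1, 20))
          ack(1, 20) = ack(0, ack(1, 19))
          ack(1, 19) = ack(0, ack(1, 18))
          ack(1, 18) = ack(0, ack(1, 17))
          ack(1, 17) = ack(0, ack(1, 16))
          ack(1, 16) = ack(0, ack(1, 15))
          ack(1, 15) = ack(0, ack(1, 14))
          ack(1, 14) = ack(0, ack(1, 13))
          ack(1, 13) = ack(0, ack(1, 12))
          ack(1, 12) = ack(0, ack(1, 11))
          ack(1, 11) = ack(0, ack(1, 10))
... (trace truncated)
Result: ack(1, 35) = 37

37


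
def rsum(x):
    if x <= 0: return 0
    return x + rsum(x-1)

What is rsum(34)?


rsum(34)
= 34 + 33 + 32 + 31 + 30 + 29 + 28 + 27 + 26 + 25 + 24 + 23 + 22 + 21 + 20 + 19 + 18 + 17 + 16 + 15 + 14 + 13 + 12 + 11 + 10 + 9 + 8 + 7 + 6 + 5 + 4 + 3 + 2 + 1 + rsum(0)
= 34 + 33 + 32 + 31 + 30 + 29 + 28 + 27 + 26 + 25 + 24 + 23 + 22 + 21 + 20 + 19 + 18 + 17 + 16 + 15 + 14 + 13 + 12 + 11 + 10 + 9 + 8 + 7 + 6 + 5 + 4 + 3 + 2 + 1 + 0
= 595

595


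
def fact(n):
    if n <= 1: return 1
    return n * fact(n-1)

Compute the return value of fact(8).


fact(8)
= 8 * fact(7)
= 8 * 7 * fact(6)
= 8 * 7 * 6 * fact(5)
= 8 * 7 * 6 * 5 * fact(4)
= 8 * 7 * 6 * 5 * 4 * fact(3)
= 8 * 7 * 6 * 5 * 4 * 3 * fact(2)
= 8 * 7 * 6 * 5 * 4 * 3 * 2 * fact(1)
= 8 * 7 * 6 * 5 * 4 * 3 * 2 * 1
= 40320

40320


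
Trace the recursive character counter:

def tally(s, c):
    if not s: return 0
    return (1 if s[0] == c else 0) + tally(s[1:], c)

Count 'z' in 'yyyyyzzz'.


s[0]='y' != 'z' -> 0
s[0]='y' != 'z' -> 0
s[0]='y' != 'z' -> 0
s[0]='y' != 'z' -> 0
s[0]='y' != 'z' -> 0
s[0]='z' == 'z' -> 1
s[0]='z' == 'z' -> 1
s[0]='z' == 'z' -> 1
Sum: 0 + 0 + 0 + 0 + 0 + 1 + 1 + 1 = 3

3


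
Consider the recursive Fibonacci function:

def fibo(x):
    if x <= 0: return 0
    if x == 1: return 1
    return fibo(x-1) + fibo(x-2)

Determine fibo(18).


Computing fibo(18) bottom-up:
fibo(0) = 0
fibo(1) = 1
fibo(2) = fibo(1) + fibo(0) = 1 + 0 = 1
fibo(3) = fibo(2) + fibo(1) = 1 + 1 = 2
fibo(4) = fibo(3) + fibo(2) = 2 + 1 = 3
fibo(5) = fibo(4) + fibo(3) = 3 + 2 = 5
fibo(6) = fibo(5) + fibo(4) = 5 + 3 = 8
fibo(7) = fibo(6) + fibo(5) = 8 + 5 = 13
fibo(8) = fibo(7) + fibo(6) = 13 + 8 = 21
fibo(9) = fibo(8) + fibo(7) = 21 + 13 = 34
fibo(10) = fibo(9) + fibo(8) = 34 + 21 = 55
fibo(11) = fibo(10) + fibo(9) = 55 + 34 = 89
fibo(12) = fibo(11) + fibo(10) = 89 + 55 = 144
fibo(13) = fibo(12) + fibo(11) = 144 + 89 = 233
fibo(14) = fibo(13) + fibo(12) = 233 + 144 = 377
fibo(15) = fibo(14) + fibo(13) = 377 + 233 = 610
fibo(16) = fibo(15) + fibo(14) = 610 + 377 = 987
fibo(17) = fibo(16) + fibo(15) = 987 + 610 = 1597
fibo(18) = fibo(17) + fibo(16) = 1597 + 987 = 2584

2584


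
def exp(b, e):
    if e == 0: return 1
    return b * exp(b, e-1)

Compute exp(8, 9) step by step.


exp(8, 9)
= 8 * exp(8, 8)
= 8 * 8 * exp(8, 7)
= 8 * 8 * 8 * exp(8, 6)
= 8 * 8 * 8 * 8 * exp(8, 5)
= 8 * 8 * 8 * 8 * 8 * exp(8, 4)
= 8 * 8 * 8 * 8 * 8 * 8 * exp(8, 3)
= 8 * 8 * 8 * 8 * 8 * 8 * 8 * exp(8, 2)
= 8 * 8 * 8 * 8 * 8 * 8 * 8 * 8 * exp(8, 1)
= 8 * 8 * 8 * 8 * 8 * 8 * 8 * 8 * 8 * exp(8, 0)
= 8 * 8 * 8 * 8 * 8 * 8 * 8 * 8 * 8 * 1
= 134217728

134217728


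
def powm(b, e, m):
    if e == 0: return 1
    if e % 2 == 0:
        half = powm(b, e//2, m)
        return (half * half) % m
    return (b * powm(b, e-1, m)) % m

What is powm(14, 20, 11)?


powm(14, 20, 11): e is even, compute powm(14, 10, 11)
  powm(14, 10, 11): e is even, compute powm(14, 5, 11)
    powm(14, 5, 11): e is odd, compute powm(14, 4, 11)
      powm(14, 4, 11): e is even, compute powm(14, 2, 11)
        powm(14, 2, 11): e is even, compute powm(14, 1, 11)
          powm(14, 1, 11): e is odd, compute powm(14, 0, 11)
          powm(14, 0, 11) = 1
          (14 * 1) % 11 = 3
        half=3, (3*3) % 11 = 9
      half=9, (9*9) % 11 = 4
    (14 * 4) % 11 = 1
  half=1, (1*1) % 11 = 1
half=1, (1*1) % 11 = 1

1


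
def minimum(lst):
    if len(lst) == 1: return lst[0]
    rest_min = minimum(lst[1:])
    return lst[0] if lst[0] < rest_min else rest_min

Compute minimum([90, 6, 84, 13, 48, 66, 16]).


minimum([90, 6, 84, 13, 48, 66, 16]): compare 90 with minimum([6, 84, 13, 48, 66, 16])
minimum([6, 84, 13, 48, 66, 16]): compare 6 with minimum([84, 13, 48, 66, 16])
minimum([84, 13, 48, 66, 16]): compare 84 with minimum([13, 48, 66, 16])
minimum([13, 48, 66, 16]): compare 13 with minimum([48, 66, 16])
minimum([48, 66, 16]): compare 48 with minimum([66, 16])
minimum([66, 16]): compare 66 with minimum([16])
minimum([16]) = 16  (base case)
Compare 66 with 16 -> 16
Compare 48 with 16 -> 16
Compare 13 with 16 -> 13
Compare 84 with 13 -> 13
Compare 6 with 13 -> 6
Compare 90 with 6 -> 6

6


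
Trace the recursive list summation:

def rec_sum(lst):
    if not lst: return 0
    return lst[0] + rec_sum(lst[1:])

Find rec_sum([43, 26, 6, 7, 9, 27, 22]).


rec_sum([43, 26, 6, 7, 9, 27, 22]) = 43 + rec_sum([26, 6, 7, 9, 27, 22])
rec_sum([26, 6, 7, 9, 27, 22]) = 26 + rec_sum([6, 7, 9, 27, 22])
rec_sum([6, 7, 9, 27, 22]) = 6 + rec_sum([7, 9, 27, 22])
rec_sum([7, 9, 27, 22]) = 7 + rec_sum([9, 27, 22])
rec_sum([9, 27, 22]) = 9 + rec_sum([27, 22])
rec_sum([27, 22]) = 27 + rec_sum([22])
rec_sum([22]) = 22 + rec_sum([])
rec_sum([]) = 0  (base case)
Total: 43 + 26 + 6 + 7 + 9 + 27 + 22 + 0 = 140

140


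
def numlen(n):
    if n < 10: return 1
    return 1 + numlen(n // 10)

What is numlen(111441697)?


numlen(111441697) = 1 + numlen(11144169)
numlen(11144169) = 1 + numlen(1114416)
numlen(1114416) = 1 + numlen(111441)
numlen(111441) = 1 + numlen(11144)
numlen(11144) = 1 + numlen(1114)
numlen(1114) = 1 + numlen(111)
numlen(111) = 1 + numlen(11)
numlen(11) = 1 + numlen(1)
numlen(1) = 1  (base case: 1 < 10)
Unwinding: 1 + 1 + 1 + 1 + 1 + 1 + 1 + 1 + 1 = 9

9


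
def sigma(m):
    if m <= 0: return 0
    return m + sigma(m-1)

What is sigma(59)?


sigma(59)
= 59 + 58 + 57 + 56 + 55 + 54 + 53 + 52 + 51 + 50 + 49 + 48 + 47 + 46 + 45 + 44 + 43 + 42 + 41 + 40 + 39 + 38 + 37 + 36 + 35 + 34 + 33 + 32 + 31 + 30 + 29 + 28 + 27 + 26 + 25 + 24 + 23 + 22 + 21 + 20 + 19 + 18 + 17 + 16 + 15 + 14 + 13 + 12 + 11 + 10 + 9 + 8 + 7 + 6 + 5 + 4 + 3 + 2 + 1 + sigma(0)
= 59 + 58 + 57 + 56 + 55 + 54 + 53 + 52 + 51 + 50 + 49 + 48 + 47 + 46 + 45 + 44 + 43 + 42 + 41 + 40 + 39 + 38 + 37 + 36 + 35 + 34 + 33 + 32 + 31 + 30 + 29 + 28 + 27 + 26 + 25 + 24 + 23 + 22 + 21 + 20 + 19 + 18 + 17 + 16 + 15 + 14 + 13 + 12 + 11 + 10 + 9 + 8 + 7 + 6 + 5 + 4 + 3 + 2 + 1 + 0
= 1770

1770


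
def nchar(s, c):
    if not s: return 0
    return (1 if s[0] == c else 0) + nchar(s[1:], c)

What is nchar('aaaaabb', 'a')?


s[0]='a' == 'a' -> 1
s[0]='a' == 'a' -> 1
s[0]='a' == 'a' -> 1
s[0]='a' == 'a' -> 1
s[0]='a' == 'a' -> 1
s[0]='b' != 'a' -> 0
s[0]='b' != 'a' -> 0
Sum: 1 + 1 + 1 + 1 + 1 + 0 + 0 = 5

5


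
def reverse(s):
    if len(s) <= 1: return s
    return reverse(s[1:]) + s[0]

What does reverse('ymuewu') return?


reverse('ymuewu') = reverse('muewu') + 'y'
reverse('muewu') = reverse('uewu') + 'm'
reverse('uewu') = reverse('ewu') + 'u'
reverse('ewu') = reverse('wu') + 'e'
reverse('wu') = reverse('u') + 'w'
reverse('u') = 'u'  (base case)
Concatenating: 'u' + 'w' + 'e' + 'u' + 'm' + 'y' = 'uweumy'

uweumy


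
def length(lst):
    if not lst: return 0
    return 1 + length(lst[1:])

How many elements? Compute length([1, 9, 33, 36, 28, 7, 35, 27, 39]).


length([1, 9, 33, 36, 28, 7, 35, 27, 39]) = 1 + length([9, 33, 36, 28, 7, 35, 27, 39])
length([9, 33, 36, 28, 7, 35, 27, 39]) = 1 + length([33, 36, 28, 7, 35, 27, 39])
length([33, 36, 28, 7, 35, 27, 39]) = 1 + length([36, 28, 7, 35, 27, 39])
length([36, 28, 7, 35, 27, 39]) = 1 + length([28, 7, 35, 27, 39])
length([28, 7, 35, 27, 39]) = 1 + length([7, 35, 27, 39])
length([7, 35, 27, 39]) = 1 + length([35, 27, 39])
length([35, 27, 39]) = 1 + length([27, 39])
length([27, 39]) = 1 + length([39])
length([39]) = 1 + length([])
length([]) = 0  (base case)
Unwinding: 1 + 1 + 1 + 1 + 1 + 1 + 1 + 1 + 1 + 0 = 9

9


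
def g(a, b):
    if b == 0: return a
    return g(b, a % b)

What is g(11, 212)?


g(11, 212) = g(212, 11)
g(212, 11) = g(11, 3)
g(11, 3) = g(3, 2)
g(3, 2) = g(2, 1)
g(2, 1) = g(1, 0)
g(1, 0) = 1  (base case)

1


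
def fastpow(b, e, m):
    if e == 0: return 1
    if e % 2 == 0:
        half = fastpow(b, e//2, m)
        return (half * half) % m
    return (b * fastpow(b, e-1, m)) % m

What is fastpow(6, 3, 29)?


fastpow(6, 3, 29): e is odd, compute fastpow(6, 2, 29)
  fastpow(6, 2, 29): e is even, compute fastpow(6, 1, 29)
    fastpow(6, 1, 29): e is odd, compute fastpow(6, 0, 29)
      fastpow(6, 0, 29) = 1
    (6 * 1) % 29 = 6
  half=6, (6*6) % 29 = 7
(6 * 7) % 29 = 13

13


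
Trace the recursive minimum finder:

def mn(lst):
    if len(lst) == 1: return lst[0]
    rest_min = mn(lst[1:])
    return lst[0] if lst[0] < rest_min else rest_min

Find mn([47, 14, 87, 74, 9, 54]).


mn([47, 14, 87, 74, 9, 54]): compare 47 with mn([14, 87, 74, 9, 54])
mn([14, 87, 74, 9, 54]): compare 14 with mn([87, 74, 9, 54])
mn([87, 74, 9, 54]): compare 87 with mn([74, 9, 54])
mn([74, 9, 54]): compare 74 with mn([9, 54])
mn([9, 54]): compare 9 with mn([54])
mn([54]) = 54  (base case)
Compare 9 with 54 -> 9
Compare 74 with 9 -> 9
Compare 87 with 9 -> 9
Compare 14 with 9 -> 9
Compare 47 with 9 -> 9

9


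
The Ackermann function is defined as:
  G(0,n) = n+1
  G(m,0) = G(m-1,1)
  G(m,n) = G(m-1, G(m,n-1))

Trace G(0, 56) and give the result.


G(0, 56) = 57
Result: G(0, 56) = 57

57


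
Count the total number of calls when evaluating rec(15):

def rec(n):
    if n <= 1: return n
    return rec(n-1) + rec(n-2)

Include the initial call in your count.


Let C(n) = total calls for rec(n)
C(0) = 1, C(1) = 1
C(2) = 1 + C(1) + C(0) = 1 + 1 + 1 = 3
C(3) = 1 + C(2) + C(1) = 1 + 3 + 1 = 5
C(4) = 1 + C(3) + C(2) = 1 + 5 + 3 = 9
C(5) = 1 + C(4) + C(3) = 1 + 9 + 5 = 15
C(6) = 1 + C(5) + C(4) = 1 + 15 + 9 = 25
C(7) = 1 + C(6) + C(5) = 1 + 25 + 15 = 41
C(8) = 1 + C(7) + C(6) = 1 + 41 + 25 = 67
C(9) = 1 + C(8) + C(7) = 1 + 67 + 41 = 109
C(10) = 1 + C(9) + C(8) = 1 + 109 + 67 = 177
C(11) = 1 + C(10) + C(9) = 1 + 177 + 109 = 287
C(12) = 1 + C(11) + C(10) = 1 + 287 + 177 = 465
C(13) = 1 + C(12) + C(11) = 1 + 465 + 287 = 753
C(14) = 1 + C(13) + C(12) = 1 + 753 + 465 = 1219
C(15) = 1 + C(14) + C(13) = 1 + 1219 + 753 = 1973

1973


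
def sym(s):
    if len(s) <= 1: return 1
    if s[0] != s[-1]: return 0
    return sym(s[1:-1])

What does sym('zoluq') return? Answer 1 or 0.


sym('zoluq'): s[0]='z' != s[-1]='q' -> return 0
Result: 0 (not a palindrome)

0


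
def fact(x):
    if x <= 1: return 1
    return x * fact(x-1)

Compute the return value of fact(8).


fact(8)
= 8 * fact(7)
= 8 * 7 * fact(6)
= 8 * 7 * 6 * fact(5)
= 8 * 7 * 6 * 5 * fact(4)
= 8 * 7 * 6 * 5 * 4 * fact(3)
= 8 * 7 * 6 * 5 * 4 * 3 * fact(2)
= 8 * 7 * 6 * 5 * 4 * 3 * 2 * fact(1)
= 8 * 7 * 6 * 5 * 4 * 3 * 2 * 1
= 40320

40320


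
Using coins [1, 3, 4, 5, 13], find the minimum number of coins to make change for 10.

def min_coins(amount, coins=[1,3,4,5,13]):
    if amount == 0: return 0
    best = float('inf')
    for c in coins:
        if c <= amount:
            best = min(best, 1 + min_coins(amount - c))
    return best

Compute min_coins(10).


Building up with DP:
min_coins(0) = 0
min_coins(1) = min(1+min_coins(0)=1+0=1) = 1
min_coins(2) = min(1+min_coins(1)=1+1=2) = 2
min_coins(3) = min(1+min_coins(2)=1+2=3, 1+min_coins(0)=1+0=1) = 1
min_coins(4) = min(1+min_coins(3)=1+1=2, 1+min_coins(1)=1+1=2, 1+min_coins(0)=1+0=1) = 1
min_coins(5) = min(1+min_coins(4)=1+1=2, 1+min_coins(2)=1+2=3, 1+min_coins(1)=1+1=2, 1+min_coins(0)=1+0=1) = 1
min_coins(6) = min(1+min_coins(5)=1+1=2, 1+min_coins(3)=1+1=2, 1+min_coins(2)=1+2=3, 1+min_coins(1)=1+1=2) = 2
min_coins(7) = min(1+min_coins(6)=1+2=3, 1+min_coins(4)=1+1=2, 1+min_coins(3)=1+1=2, 1+min_coins(2)=1+2=3) = 2
min_coins(8) = min(1+min_coins(7)=1+2=3, 1+min_coins(5)=1+1=2, 1+min_coins(4)=1+1=2, 1+min_coins(3)=1+1=2) = 2
min_coins(9) = min(1+min_coins(8)=1+2=3, 1+min_coins(6)=1+2=3, 1+min_coins(5)=1+1=2, 1+min_coins(4)=1+1=2) = 2
min_coins(10) = min(1+min_coins(9)=1+2=3, 1+min_coins(7)=1+2=3, 1+min_coins(6)=1+2=3, 1+min_coins(5)=1+1=2) = 2

2


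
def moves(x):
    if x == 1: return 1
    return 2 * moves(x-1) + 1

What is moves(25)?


moves(25) = 2 * moves(24) + 1
moves(24) = 2 * moves(23) + 1
moves(23) = 2 * moves(22) + 1
moves(22) = 2 * moves(21) + 1
moves(21) = 2 * moves(20) + 1
moves(20) = 2 * moves(19) + 1
moves(19) = 2 * moves(18) + 1
moves(18) = 2 * moves(17) + 1
moves(17) = 2 * moves(16) + 1
moves(16) = 2 * moves(15) + 1
moves(15) = 2 * moves(14) + 1
moves(14) = 2 * moves(13) + 1
moves(13) = 2 * moves(12) + 1
moves(12) = 2 * moves(11) + 1
moves(11) = 2 * moves(10) + 1
moves(10) = 2 * moves(9) + 1
moves(9) = 2 * moves(8) + 1
moves(8) = 2 * moves(7) + 1
moves(7) = 2 * moves(6) + 1
moves(6) = 2 * moves(5) + 1
moves(5) = 2 * moves(4) + 1
moves(4) = 2 * moves(3) + 1
moves(3) = 2 * moves(2) + 1
moves(2) = 2 * moves(1) + 1
moves(1) = 1  (base case)
moves(2) = 2 * 1 + 1 = 3
moves(3) = 2 * 3 + 1 = 7
moves(4) = 2 * 7 + 1 = 15
moves(5) = 2 * 15 + 1 = 31
moves(6) = 2 * 31 + 1 = 63
moves(7) = 2 * 63 + 1 = 127
moves(8) = 2 * 127 + 1 = 255
moves(9) = 2 * 255 + 1 = 511
moves(10) = 2 * 511 + 1 = 1023
moves(11) = 2 * 1023 + 1 = 2047
moves(12) = 2 * 2047 + 1 = 4095
moves(13) = 2 * 4095 + 1 = 8191
moves(14) = 2 * 8191 + 1 = 16383
moves(15) = 2 * 16383 + 1 = 32767
moves(16) = 2 * 32767 + 1 = 65535
moves(17) = 2 * 65535 + 1 = 131071
moves(18) = 2 * 131071 + 1 = 262143
moves(19) = 2 * 262143 + 1 = 524287
moves(20) = 2 * 524287 + 1 = 1048575
moves(21) = 2 * 1048575 + 1 = 2097151
moves(22) = 2 * 2097151 + 1 = 4194303
moves(23) = 2 * 4194303 + 1 = 8388607
moves(24) = 2 * 8388607 + 1 = 16777215
moves(25) = 2 * 16777215 + 1 = 33554431

33554431


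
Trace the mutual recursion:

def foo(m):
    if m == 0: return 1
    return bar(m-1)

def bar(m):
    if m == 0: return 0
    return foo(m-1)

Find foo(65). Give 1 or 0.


foo(65) = bar(64)
bar(64) = foo(63)
foo(63) = bar(62)
bar(62) = foo(61)
foo(61) = bar(60)
bar(60) = foo(59)
foo(59) = bar(58)
bar(58) = foo(57)
foo(57) = bar(56)
bar(56) = foo(55)
foo(55) = bar(54)
bar(54) = foo(53)
foo(53) = bar(52)
bar(52) = foo(51)
foo(51) = bar(50)
bar(50) = foo(49)
foo(49) = bar(48)
bar(48) = foo(47)
foo(47) = bar(46)
bar(46) = foo(45)
foo(45) = bar(44)
bar(44) = foo(43)
foo(43) = bar(42)
bar(42) = foo(41)
foo(41) = bar(40)
bar(40) = foo(39)
foo(39) = bar(38)
bar(38) = foo(37)
foo(37) = bar(36)
bar(36) = foo(35)
foo(35) = bar(34)
bar(34) = foo(33)
foo(33) = bar(32)
bar(32) = foo(31)
foo(31) = bar(30)
bar(30) = foo(29)
foo(29) = bar(28)
bar(28) = foo(27)
foo(27) = bar(26)
bar(26) = foo(25)
foo(25) = bar(24)
bar(24) = foo(23)
foo(23) = bar(22)
bar(22) = foo(21)
foo(21) = bar(20)
bar(20) = foo(19)
foo(19) = bar(18)
bar(18) = foo(17)
foo(17) = bar(16)
bar(16) = foo(15)
foo(15) = bar(14)
bar(14) = foo(13)
foo(13) = bar(12)
bar(12) = foo(11)
foo(11) = bar(10)
bar(10) = foo(9)
foo(9) = bar(8)
bar(8) = foo(7)
foo(7) = bar(6)
bar(6) = foo(5)
foo(5) = bar(4)
bar(4) = foo(3)
foo(3) = bar(2)
bar(2) = foo(1)
foo(1) = bar(0)
bar(0) = 0  (base case)
Result: 0

0


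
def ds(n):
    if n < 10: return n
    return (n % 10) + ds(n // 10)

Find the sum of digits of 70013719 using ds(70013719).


ds(70013719) = 9 + ds(7001371)
ds(7001371) = 1 + ds(700137)
ds(700137) = 7 + ds(70013)
ds(70013) = 3 + ds(7001)
ds(7001) = 1 + ds(700)
ds(700) = 0 + ds(70)
ds(70) = 0 + ds(7)
ds(7) = 7  (base case)
Total: 9 + 1 + 7 + 3 + 1 + 0 + 0 + 7 = 28

28


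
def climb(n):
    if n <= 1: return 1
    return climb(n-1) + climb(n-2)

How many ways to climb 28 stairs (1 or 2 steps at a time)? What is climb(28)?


Building up from base cases:
climb(0) = 1
climb(1) = 1
climb(2) = climb(1) + climb(0) = 1 + 1 = 2
climb(3) = climb(2) + climb(1) = 2 + 1 = 3
climb(4) = climb(3) + climb(2) = 3 + 2 = 5
climb(5) = climb(4) + climb(3) = 5 + 3 = 8
climb(6) = climb(5) + climb(4) = 8 + 5 = 13
climb(7) = climb(6) + climb(5) = 13 + 8 = 21
climb(8) = climb(7) + climb(6) = 21 + 13 = 34
climb(9) = climb(8) + climb(7) = 34 + 21 = 55
climb(10) = climb(9) + climb(8) = 55 + 34 = 89
climb(11) = climb(10) + climb(9) = 89 + 55 = 144
climb(12) = climb(11) + climb(10) = 144 + 89 = 233
climb(13) = climb(12) + climb(11) = 233 + 144 = 377
climb(14) = climb(13) + climb(12) = 377 + 233 = 610
climb(15) = climb(14) + climb(13) = 610 + 377 = 987
climb(16) = climb(15) + climb(14) = 987 + 610 = 1597
climb(17) = climb(16) + climb(15) = 1597 + 987 = 2584
climb(18) = climb(17) + climb(16) = 2584 + 1597 = 4181
climb(19) = climb(18) + climb(17) = 4181 + 2584 = 6765
climb(20) = climb(19) + climb(18) = 6765 + 4181 = 10946
climb(21) = climb(20) + climb(19) = 10946 + 6765 = 17711
climb(22) = climb(21) + climb(20) = 17711 + 10946 = 28657
climb(23) = climb(22) + climb(21) = 28657 + 17711 = 46368
climb(24) = climb(23) + climb(22) = 46368 + 28657 = 75025
climb(25) = climb(24) + climb(23) = 75025 + 46368 = 121393
climb(26) = climb(25) + climb(24) = 121393 + 75025 = 196418
climb(27) = climb(26) + climb(25) = 196418 + 121393 = 317811
climb(28) = climb(27) + climb(26) = 317811 + 196418 = 514229

514229


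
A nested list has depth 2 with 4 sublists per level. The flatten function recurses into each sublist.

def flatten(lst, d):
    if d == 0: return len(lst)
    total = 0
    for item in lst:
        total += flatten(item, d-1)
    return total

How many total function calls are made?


At depth 0 (root): 1 call
At depth 1: each of 1 parents calls flatten on 4 children = 4 calls
At depth 2: each of 4 parents calls flatten on 4 children = 16 calls
Total: 1 + 4 + 16 = 21

21


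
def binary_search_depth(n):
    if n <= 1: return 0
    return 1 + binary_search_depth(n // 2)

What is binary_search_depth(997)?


997 / 2 = 498
498 / 2 = 249
249 / 2 = 124
124 / 2 = 62
62 / 2 = 31
31 / 2 = 15
15 / 2 = 7
7 / 2 = 3
3 / 2 = 1
Reached 1 after 9 halvings

9


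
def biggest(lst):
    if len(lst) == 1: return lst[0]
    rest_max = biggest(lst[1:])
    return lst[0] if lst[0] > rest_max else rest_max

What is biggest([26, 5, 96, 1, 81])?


biggest([26, 5, 96, 1, 81]): compare 26 with biggest([5, 96, 1, 81])
biggest([5, 96, 1, 81]): compare 5 with biggest([96, 1, 81])
biggest([96, 1, 81]): compare 96 with biggest([1, 81])
biggest([1, 81]): compare 1 with biggest([81])
biggest([81]) = 81  (base case)
Compare 1 with 81 -> 81
Compare 96 with 81 -> 96
Compare 5 with 96 -> 96
Compare 26 with 96 -> 96

96


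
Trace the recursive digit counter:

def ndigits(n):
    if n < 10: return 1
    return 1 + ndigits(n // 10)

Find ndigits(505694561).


ndigits(505694561) = 1 + ndigits(50569456)
ndigits(50569456) = 1 + ndigits(5056945)
ndigits(5056945) = 1 + ndigits(505694)
ndigits(505694) = 1 + ndigits(50569)
ndigits(50569) = 1 + ndigits(5056)
ndigits(5056) = 1 + ndigits(505)
ndigits(505) = 1 + ndigits(50)
ndigits(50) = 1 + ndigits(5)
ndigits(5) = 1  (base case: 5 < 10)
Unwinding: 1 + 1 + 1 + 1 + 1 + 1 + 1 + 1 + 1 = 9

9


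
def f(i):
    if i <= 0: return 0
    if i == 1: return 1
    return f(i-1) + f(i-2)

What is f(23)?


Computing f(23) bottom-up:
f(0) = 0
f(1) = 1
f(2) = f(1) + f(0) = 1 + 0 = 1
f(3) = f(2) + f(1) = 1 + 1 = 2
f(4) = f(3) + f(2) = 2 + 1 = 3
f(5) = f(4) + f(3) = 3 + 2 = 5
f(6) = f(5) + f(4) = 5 + 3 = 8
f(7) = f(6) + f(5) = 8 + 5 = 13
f(8) = f(7) + f(6) = 13 + 8 = 21
f(9) = f(8) + f(7) = 21 + 13 = 34
f(10) = f(9) + f(8) = 34 + 21 = 55
f(11) = f(10) + f(9) = 55 + 34 = 89
f(12) = f(11) + f(10) = 89 + 55 = 144
f(13) = f(12) + f(11) = 144 + 89 = 233
f(14) = f(13) + f(12) = 233 + 144 = 377
f(15) = f(14) + f(13) = 377 + 233 = 610
f(16) = f(15) + f(14) = 610 + 377 = 987
f(17) = f(16) + f(15) = 987 + 610 = 1597
f(18) = f(17) + f(16) = 1597 + 987 = 2584
f(19) = f(18) + f(17) = 2584 + 1597 = 4181
f(20) = f(19) + f(18) = 4181 + 2584 = 6765
f(21) = f(20) + f(19) = 6765 + 4181 = 10946
f(22) = f(21) + f(20) = 10946 + 6765 = 17711
f(23) = f(22) + f(21) = 17711 + 10946 = 28657

28657


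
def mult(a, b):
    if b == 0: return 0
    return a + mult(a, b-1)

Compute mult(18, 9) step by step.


mult(18, 9) = 18 + mult(18, 8)
mult(18, 8) = 18 + mult(18, 7)
mult(18, 7) = 18 + mult(18, 6)
mult(18, 6) = 18 + mult(18, 5)
mult(18, 5) = 18 + mult(18, 4)
mult(18, 4) = 18 + mult(18, 3)
mult(18, 3) = 18 + mult(18, 2)
mult(18, 2) = 18 + mult(18, 1)
mult(18, 1) = 18 + mult(18, 0)
mult(18, 0) = 0  (base case)
Total: 18 + 18 + 18 + 18 + 18 + 18 + 18 + 18 + 18 + 0 = 162

162


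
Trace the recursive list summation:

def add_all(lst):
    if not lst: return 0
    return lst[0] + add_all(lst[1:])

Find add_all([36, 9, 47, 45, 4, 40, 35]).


add_all([36, 9, 47, 45, 4, 40, 35]) = 36 + add_all([9, 47, 45, 4, 40, 35])
add_all([9, 47, 45, 4, 40, 35]) = 9 + add_all([47, 45, 4, 40, 35])
add_all([47, 45, 4, 40, 35]) = 47 + add_all([45, 4, 40, 35])
add_all([45, 4, 40, 35]) = 45 + add_all([4, 40, 35])
add_all([4, 40, 35]) = 4 + add_all([40, 35])
add_all([40, 35]) = 40 + add_all([35])
add_all([35]) = 35 + add_all([])
add_all([]) = 0  (base case)
Total: 36 + 9 + 47 + 45 + 4 + 40 + 35 + 0 = 216

216


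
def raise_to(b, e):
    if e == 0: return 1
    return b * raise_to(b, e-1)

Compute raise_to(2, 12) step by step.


raise_to(2, 12)
= 2 * raise_to(2, 11)
= 2 * 2 * raise_to(2, 10)
= 2 * 2 * 2 * raise_to(2, 9)
= 2 * 2 * 2 * 2 * raise_to(2, 8)
= 2 * 2 * 2 * 2 * 2 * raise_to(2, 7)
= 2 * 2 * 2 * 2 * 2 * 2 * raise_to(2, 6)
= 2 * 2 * 2 * 2 * 2 * 2 * 2 * raise_to(2, 5)
= 2 * 2 * 2 * 2 * 2 * 2 * 2 * 2 * raise_to(2, 4)
= 2 * 2 * 2 * 2 * 2 * 2 * 2 * 2 * 2 * raise_to(2, 3)
= 2 * 2 * 2 * 2 * 2 * 2 * 2 * 2 * 2 * 2 * raise_to(2, 2)
= 2 * 2 * 2 * 2 * 2 * 2 * 2 * 2 * 2 * 2 * 2 * raise_to(2, 1)
= 2 * 2 * 2 * 2 * 2 * 2 * 2 * 2 * 2 * 2 * 2 * 2 * raise_to(2, 0)
= 2 * 2 * 2 * 2 * 2 * 2 * 2 * 2 * 2 * 2 * 2 * 2 * 1
= 4096

4096


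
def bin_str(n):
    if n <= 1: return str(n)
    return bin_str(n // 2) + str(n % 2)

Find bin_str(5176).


bin_str(5176) = bin_str(2588) + '0'
bin_str(2588) = bin_str(1294) + '0'
bin_str(1294) = bin_str(647) + '0'
bin_str(647) = bin_str(323) + '1'
bin_str(323) = bin_str(161) + '1'
bin_str(161) = bin_str(80) + '1'
bin_str(80) = bin_str(40) + '0'
bin_str(40) = bin_str(20) + '0'
bin_str(20) = bin_str(10) + '0'
bin_str(10) = bin_str(5) + '0'
bin_str(5) = bin_str(2) + '1'
bin_str(2) = bin_str(1) + '0'
bin_str(1) = '1'  (base case)
Concatenating: '1' + '0' + '1' + '0' + '0' + '0' + '0' + '1' + '1' + '1' + '0' + '0' + '0' = '1010000111000'

1010000111000


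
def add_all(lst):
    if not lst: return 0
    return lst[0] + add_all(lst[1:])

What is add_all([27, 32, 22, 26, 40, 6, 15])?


add_all([27, 32, 22, 26, 40, 6, 15]) = 27 + add_all([32, 22, 26, 40, 6, 15])
add_all([32, 22, 26, 40, 6, 15]) = 32 + add_all([22, 26, 40, 6, 15])
add_all([22, 26, 40, 6, 15]) = 22 + add_all([26, 40, 6, 15])
add_all([26, 40, 6, 15]) = 26 + add_all([40, 6, 15])
add_all([40, 6, 15]) = 40 + add_all([6, 15])
add_all([6, 15]) = 6 + add_all([15])
add_all([15]) = 15 + add_all([])
add_all([]) = 0  (base case)
Total: 27 + 32 + 22 + 26 + 40 + 6 + 15 + 0 = 168

168


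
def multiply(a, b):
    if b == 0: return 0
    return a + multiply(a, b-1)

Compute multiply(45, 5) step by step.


multiply(45, 5) = 45 + multiply(45, 4)
multiply(45, 4) = 45 + multiply(45, 3)
multiply(45, 3) = 45 + multiply(45, 2)
multiply(45, 2) = 45 + multiply(45, 1)
multiply(45, 1) = 45 + multiply(45, 0)
multiply(45, 0) = 0  (base case)
Total: 45 + 45 + 45 + 45 + 45 + 0 = 225

225


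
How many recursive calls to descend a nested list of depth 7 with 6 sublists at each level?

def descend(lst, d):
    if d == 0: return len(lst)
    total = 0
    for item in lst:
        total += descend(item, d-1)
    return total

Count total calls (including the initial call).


At depth 0 (root): 1 call
At depth 1: each of 1 parents calls descend on 6 children = 6 calls
At depth 2: each of 6 parents calls descend on 6 children = 36 calls
At depth 3: each of 36 parents calls descend on 6 children = 216 calls
At depth 4: each of 216 parents calls descend on 6 children = 1296 calls
At depth 5: each of 1296 parents calls descend on 6 children = 7776 calls
At depth 6: each of 7776 parents calls descend on 6 children = 46656 calls
At depth 7: each of 46656 parents calls descend on 6 children = 279936 calls
Total: 1 + 6 + 36 + 216 + 1296 + 7776 + 46656 + 279936 = 335923

335923


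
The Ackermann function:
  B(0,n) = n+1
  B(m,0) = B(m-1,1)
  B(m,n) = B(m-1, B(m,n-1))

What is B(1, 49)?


B(1, 49) = B(0, B(1, 48))
  B(1, 48) = B(0, B(1, 47))
    B(1, 47) = B(0, B(1, 46))
      B(1, 46) = B(0, B(1, 45))
        B(1, 45) = B(0, B(1, 44))
          B(1, 44) = B(0, B(1, 43))
          B(1, 43) = B(0, B(1, 42))
          B(1, 42) = B(0, B(1, 41))
          B(1, 41) = B(0, B(1, 40))
          B(1, 40) = B(0, B(1, 39))
          B(1, 39) = B(0, B(1, 38))
          B(1, 38) = B(0, B(1, 37))
          B(1, 37) = B(0, B(1, 36))
          B(1, 36) = B(0, B(1, 35))
          B(1, 35) = B(0, B(1, 34))
          B(1, 34) = B(0, B(1, 33))
          B(1, 33) = B(0, B(1, 32))
          B(1, 32) = B(0, B(1, 31))
          B(1, 31) = B(0, B(1, 30))
          B(1, 30) = B(0, B(1, 29))
          B(1, 29) = B(0, B(1, 28))
          B(1, 28) = B(0, B(1, 27))
          B(1, 27) = B(0, B(1, 26))
          B(1, 26) = B(0, B(1, 25))
          B(1, 25) = B(0, B(1, 24))
... (trace truncated)
Result: B(1, 49) = 51

51


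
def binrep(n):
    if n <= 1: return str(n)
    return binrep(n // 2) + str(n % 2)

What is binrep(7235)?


binrep(7235) = binrep(3617) + '1'
binrep(3617) = binrep(1808) + '1'
binrep(1808) = binrep(904) + '0'
binrep(904) = binrep(452) + '0'
binrep(452) = binrep(226) + '0'
binrep(226) = binrep(113) + '0'
binrep(113) = binrep(56) + '1'
binrep(56) = binrep(28) + '0'
binrep(28) = binrep(14) + '0'
binrep(14) = binrep(7) + '0'
binrep(7) = binrep(3) + '1'
binrep(3) = binrep(1) + '1'
binrep(1) = '1'  (base case)
Concatenating: '1' + '1' + '1' + '0' + '0' + '0' + '1' + '0' + '0' + '0' + '0' + '1' + '1' = '1110001000011'

1110001000011


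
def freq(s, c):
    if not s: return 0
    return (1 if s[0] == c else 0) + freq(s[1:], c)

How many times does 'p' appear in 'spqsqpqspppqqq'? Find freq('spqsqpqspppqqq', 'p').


s[0]='s' != 'p' -> 0
s[0]='p' == 'p' -> 1
s[0]='q' != 'p' -> 0
s[0]='s' != 'p' -> 0
s[0]='q' != 'p' -> 0
s[0]='p' == 'p' -> 1
s[0]='q' != 'p' -> 0
s[0]='s' != 'p' -> 0
s[0]='p' == 'p' -> 1
s[0]='p' == 'p' -> 1
s[0]='p' == 'p' -> 1
s[0]='q' != 'p' -> 0
s[0]='q' != 'p' -> 0
s[0]='q' != 'p' -> 0
Sum: 0 + 1 + 0 + 0 + 0 + 1 + 0 + 0 + 1 + 1 + 1 + 0 + 0 + 0 = 5

5


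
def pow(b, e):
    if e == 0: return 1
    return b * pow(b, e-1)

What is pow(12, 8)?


pow(12, 8)
= 12 * pow(12, 7)
= 12 * 12 * pow(12, 6)
= 12 * 12 * 12 * pow(12, 5)
= 12 * 12 * 12 * 12 * pow(12, 4)
= 12 * 12 * 12 * 12 * 12 * pow(12, 3)
= 12 * 12 * 12 * 12 * 12 * 12 * pow(12, 2)
= 12 * 12 * 12 * 12 * 12 * 12 * 12 * pow(12, 1)
= 12 * 12 * 12 * 12 * 12 * 12 * 12 * 12 * pow(12, 0)
= 12 * 12 * 12 * 12 * 12 * 12 * 12 * 12 * 1
= 429981696

429981696


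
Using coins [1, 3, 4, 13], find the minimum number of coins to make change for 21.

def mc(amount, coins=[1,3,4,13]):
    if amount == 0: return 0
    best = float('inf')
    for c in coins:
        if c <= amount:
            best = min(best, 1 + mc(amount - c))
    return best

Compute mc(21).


Building up with DP:
mc(0) = 0
mc(1) = min(1+mc(0)=1+0=1) = 1
mc(2) = min(1+mc(1)=1+1=2) = 2
mc(3) = min(1+mc(2)=1+2=3, 1+mc(0)=1+0=1) = 1
mc(4) = min(1+mc(3)=1+1=2, 1+mc(1)=1+1=2, 1+mc(0)=1+0=1) = 1
mc(5) = min(1+mc(4)=1+1=2, 1+mc(2)=1+2=3, 1+mc(1)=1+1=2) = 2
mc(6) = min(1+mc(5)=1+2=3, 1+mc(3)=1+1=2, 1+mc(2)=1+2=3) = 2
mc(7) = min(1+mc(6)=1+2=3, 1+mc(4)=1+1=2, 1+mc(3)=1+1=2) = 2
mc(8) = min(1+mc(7)=1+2=3, 1+mc(5)=1+2=3, 1+mc(4)=1+1=2) = 2
mc(9) = min(1+mc(8)=1+2=3, 1+mc(6)=1+2=3, 1+mc(5)=1+2=3) = 3
mc(10) = min(1+mc(9)=1+3=4, 1+mc(7)=1+2=3, 1+mc(6)=1+2=3) = 3
mc(11) = min(1+mc(10)=1+3=4, 1+mc(8)=1+2=3, 1+mc(7)=1+2=3) = 3
mc(12) = min(1+mc(11)=1+3=4, 1+mc(9)=1+3=4, 1+mc(8)=1+2=3) = 3
mc(13) = min(1+mc(12)=1+3=4, 1+mc(10)=1+3=4, 1+mc(9)=1+3=4, 1+mc(0)=1+0=1) = 1
mc(14) = min(1+mc(13)=1+1=2, 1+mc(11)=1+3=4, 1+mc(10)=1+3=4, 1+mc(1)=1+1=2) = 2
mc(15) = min(1+mc(14)=1+2=3, 1+mc(12)=1+3=4, 1+mc(11)=1+3=4, 1+mc(2)=1+2=3) = 3
mc(16) = min(1+mc(15)=1+3=4, 1+mc(13)=1+1=2, 1+mc(12)=1+3=4, 1+mc(3)=1+1=2) = 2
mc(17) = min(1+mc(16)=1+2=3, 1+mc(14)=1+2=3, 1+mc(13)=1+1=2, 1+mc(4)=1+1=2) = 2
mc(18) = min(1+mc(17)=1+2=3, 1+mc(15)=1+3=4, 1+mc(14)=1+2=3, 1+mc(5)=1+2=3) = 3
mc(19) = min(1+mc(18)=1+3=4, 1+mc(16)=1+2=3, 1+mc(15)=1+3=4, 1+mc(6)=1+2=3) = 3
mc(20) = min(1+mc(19)=1+3=4, 1+mc(17)=1+2=3, 1+mc(16)=1+2=3, 1+mc(7)=1+2=3) = 3
mc(21) = min(1+mc(20)=1+3=4, 1+mc(18)=1+3=4, 1+mc(17)=1+2=3, 1+mc(8)=1+2=3) = 3

3


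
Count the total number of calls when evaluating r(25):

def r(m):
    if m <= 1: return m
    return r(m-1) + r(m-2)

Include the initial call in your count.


Let C(n) = total calls for r(n)
C(0) = 1, C(1) = 1
C(2) = 1 + C(1) + C(0) = 1 + 1 + 1 = 3
C(3) = 1 + C(2) + C(1) = 1 + 3 + 1 = 5
C(4) = 1 + C(3) + C(2) = 1 + 5 + 3 = 9
C(5) = 1 + C(4) + C(3) = 1 + 9 + 5 = 15
C(6) = 1 + C(5) + C(4) = 1 + 15 + 9 = 25
C(7) = 1 + C(6) + C(5) = 1 + 25 + 15 = 41
C(8) = 1 + C(7) + C(6) = 1 + 41 + 25 = 67
C(9) = 1 + C(8) + C(7) = 1 + 67 + 41 = 109
C(10) = 1 + C(9) + C(8) = 1 + 109 + 67 = 177
C(11) = 1 + C(10) + C(9) = 1 + 177 + 109 = 287
C(12) = 1 + C(11) + C(10) = 1 + 287 + 177 = 465
C(13) = 1 + C(12) + C(11) = 1 + 465 + 287 = 753
C(14) = 1 + C(13) + C(12) = 1 + 753 + 465 = 1219
C(15) = 1 + C(14) + C(13) = 1 + 1219 + 753 = 1973
C(16) = 1 + C(15) + C(14) = 1 + 1973 + 1219 = 3193
C(17) = 1 + C(16) + C(15) = 1 + 3193 + 1973 = 5167
C(18) = 1 + C(17) + C(16) = 1 + 5167 + 3193 = 8361
C(19) = 1 + C(18) + C(17) = 1 + 8361 + 5167 = 13529
C(20) = 1 + C(19) + C(18) = 1 + 13529 + 8361 = 21891
C(21) = 1 + C(20) + C(19) = 1 + 21891 + 13529 = 35421
C(22) = 1 + C(21) + C(20) = 1 + 35421 + 21891 = 57313
C(23) = 1 + C(22) + C(21) = 1 + 57313 + 35421 = 92735
C(24) = 1 + C(23) + C(22) = 1 + 92735 + 57313 = 150049
C(25) = 1 + C(24) + C(23) = 1 + 150049 + 92735 = 242785

242785


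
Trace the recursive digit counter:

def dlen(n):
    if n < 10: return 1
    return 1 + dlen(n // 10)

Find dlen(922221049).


dlen(922221049) = 1 + dlen(92222104)
dlen(92222104) = 1 + dlen(9222210)
dlen(9222210) = 1 + dlen(922221)
dlen(922221) = 1 + dlen(92222)
dlen(92222) = 1 + dlen(9222)
dlen(9222) = 1 + dlen(922)
dlen(922) = 1 + dlen(92)
dlen(92) = 1 + dlen(9)
dlen(9) = 1  (base case: 9 < 10)
Unwinding: 1 + 1 + 1 + 1 + 1 + 1 + 1 + 1 + 1 = 9

9


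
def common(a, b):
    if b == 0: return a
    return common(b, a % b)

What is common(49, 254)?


common(49, 254) = common(254, 49)
common(254, 49) = common(49, 9)
common(49, 9) = common(9, 4)
common(9, 4) = common(4, 1)
common(4, 1) = common(1, 0)
common(1, 0) = 1  (base case)

1


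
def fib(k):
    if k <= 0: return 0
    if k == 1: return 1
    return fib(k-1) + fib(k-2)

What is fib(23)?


Computing fib(23) bottom-up:
fib(0) = 0
fib(1) = 1
fib(2) = fib(1) + fib(0) = 1 + 0 = 1
fib(3) = fib(2) + fib(1) = 1 + 1 = 2
fib(4) = fib(3) + fib(2) = 2 + 1 = 3
fib(5) = fib(4) + fib(3) = 3 + 2 = 5
fib(6) = fib(5) + fib(4) = 5 + 3 = 8
fib(7) = fib(6) + fib(5) = 8 + 5 = 13
fib(8) = fib(7) + fib(6) = 13 + 8 = 21
fib(9) = fib(8) + fib(7) = 21 + 13 = 34
fib(10) = fib(9) + fib(8) = 34 + 21 = 55
fib(11) = fib(10) + fib(9) = 55 + 34 = 89
fib(12) = fib(11) + fib(10) = 89 + 55 = 144
fib(13) = fib(12) + fib(11) = 144 + 89 = 233
fib(14) = fib(13) + fib(12) = 233 + 144 = 377
fib(15) = fib(14) + fib(13) = 377 + 233 = 610
fib(16) = fib(15) + fib(14) = 610 + 377 = 987
fib(17) = fib(16) + fib(15) = 987 + 610 = 1597
fib(18) = fib(17) + fib(16) = 1597 + 987 = 2584
fib(19) = fib(18) + fib(17) = 2584 + 1597 = 4181
fib(20) = fib(19) + fib(18) = 4181 + 2584 = 6765
fib(21) = fib(20) + fib(19) = 6765 + 4181 = 10946
fib(22) = fib(21) + fib(20) = 10946 + 6765 = 17711
fib(23) = fib(22) + fib(21) = 17711 + 10946 = 28657

28657


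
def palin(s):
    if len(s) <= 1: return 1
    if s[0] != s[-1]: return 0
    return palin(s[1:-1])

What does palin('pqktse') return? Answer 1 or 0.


palin('pqktse'): s[0]='p' != s[-1]='e' -> return 0
Result: 0 (not a palindrome)

0


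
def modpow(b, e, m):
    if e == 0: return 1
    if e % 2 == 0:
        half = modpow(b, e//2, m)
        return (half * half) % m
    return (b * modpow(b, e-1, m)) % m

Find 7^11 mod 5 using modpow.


modpow(7, 11, 5): e is odd, compute modpow(7, 10, 5)
  modpow(7, 10, 5): e is even, compute modpow(7, 5, 5)
    modpow(7, 5, 5): e is odd, compute modpow(7, 4, 5)
      modpow(7, 4, 5): e is even, compute modpow(7, 2, 5)
        modpow(7, 2, 5): e is even, compute modpow(7, 1, 5)
          modpow(7, 1, 5): e is odd, compute modpow(7, 0, 5)
          modpow(7, 0, 5) = 1
          (7 * 1) % 5 = 2
        half=2, (2*2) % 5 = 4
      half=4, (4*4) % 5 = 1
    (7 * 1) % 5 = 2
  half=2, (2*2) % 5 = 4
(7 * 4) % 5 = 3

3


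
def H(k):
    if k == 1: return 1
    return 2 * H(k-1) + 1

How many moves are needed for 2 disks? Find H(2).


H(2) = 2 * H(1) + 1
H(1) = 1  (base case)
H(2) = 2 * 1 + 1 = 3

3


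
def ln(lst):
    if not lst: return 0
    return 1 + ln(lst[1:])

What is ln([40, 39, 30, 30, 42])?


ln([40, 39, 30, 30, 42]) = 1 + ln([39, 30, 30, 42])
ln([39, 30, 30, 42]) = 1 + ln([30, 30, 42])
ln([30, 30, 42]) = 1 + ln([30, 42])
ln([30, 42]) = 1 + ln([42])
ln([42]) = 1 + ln([])
ln([]) = 0  (base case)
Unwinding: 1 + 1 + 1 + 1 + 1 + 0 = 5

5


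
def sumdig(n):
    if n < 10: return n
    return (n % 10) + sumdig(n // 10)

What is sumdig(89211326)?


sumdig(89211326) = 6 + sumdig(8921132)
sumdig(8921132) = 2 + sumdig(892113)
sumdig(892113) = 3 + sumdig(89211)
sumdig(89211) = 1 + sumdig(8921)
sumdig(8921) = 1 + sumdig(892)
sumdig(892) = 2 + sumdig(89)
sumdig(89) = 9 + sumdig(8)
sumdig(8) = 8  (base case)
Total: 6 + 2 + 3 + 1 + 1 + 2 + 9 + 8 = 32

32


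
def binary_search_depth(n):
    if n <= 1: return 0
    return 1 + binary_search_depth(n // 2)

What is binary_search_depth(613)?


613 / 2 = 306
306 / 2 = 153
153 / 2 = 76
76 / 2 = 38
38 / 2 = 19
19 / 2 = 9
9 / 2 = 4
4 / 2 = 2
2 / 2 = 1
Reached 1 after 9 halvings

9


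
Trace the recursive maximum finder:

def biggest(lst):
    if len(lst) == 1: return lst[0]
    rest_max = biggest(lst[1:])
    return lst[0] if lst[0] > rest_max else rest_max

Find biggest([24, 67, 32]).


biggest([24, 67, 32]): compare 24 with biggest([67, 32])
biggest([67, 32]): compare 67 with biggest([32])
biggest([32]) = 32  (base case)
Compare 67 with 32 -> 67
Compare 24 with 67 -> 67

67


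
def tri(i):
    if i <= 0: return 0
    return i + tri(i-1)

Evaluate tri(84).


tri(84)
= 84 + 83 + 82 + 81 + 80 + 79 + 78 + 77 + 76 + 75 + 74 + 73 + 72 + 71 + 70 + 69 + 68 + 67 + 66 + 65 + 64 + 63 + 62 + 61 + 60 + 59 + 58 + 57 + 56 + 55 + 54 + 53 + 52 + 51 + 50 + 49 + 48 + 47 + 46 + 45 + 44 + 43 + 42 + 41 + 40 + 39 + 38 + 37 + 36 + 35 + 34 + 33 + 32 + 31 + 30 + 29 + 28 + 27 + 26 + 25 + 24 + 23 + 22 + 21 + 20 + 19 + 18 + 17 + 16 + 15 + 14 + 13 + 12 + 11 + 10 + 9 + 8 + 7 + 6 + 5 + 4 + 3 + 2 + 1 + tri(0)
= 84 + 83 + 82 + 81 + 80 + 79 + 78 + 77 + 76 + 75 + 74 + 73 + 72 + 71 + 70 + 69 + 68 + 67 + 66 + 65 + 64 + 63 + 62 + 61 + 60 + 59 + 58 + 57 + 56 + 55 + 54 + 53 + 52 + 51 + 50 + 49 + 48 + 47 + 46 + 45 + 44 + 43 + 42 + 41 + 40 + 39 + 38 + 37 + 36 + 35 + 34 + 33 + 32 + 31 + 30 + 29 + 28 + 27 + 26 + 25 + 24 + 23 + 22 + 21 + 20 + 19 + 18 + 17 + 16 + 15 + 14 + 13 + 12 + 11 + 10 + 9 + 8 + 7 + 6 + 5 + 4 + 3 + 2 + 1 + 0
= 3570

3570


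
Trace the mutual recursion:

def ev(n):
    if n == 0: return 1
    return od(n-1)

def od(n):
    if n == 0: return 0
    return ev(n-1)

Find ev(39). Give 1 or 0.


ev(39) = od(38)
od(38) = ev(37)
ev(37) = od(36)
od(36) = ev(35)
ev(35) = od(34)
od(34) = ev(33)
ev(33) = od(32)
od(32) = ev(31)
ev(31) = od(30)
od(30) = ev(29)
ev(29) = od(28)
od(28) = ev(27)
ev(27) = od(26)
od(26) = ev(25)
ev(25) = od(24)
od(24) = ev(23)
ev(23) = od(22)
od(22) = ev(21)
ev(21) = od(20)
od(20) = ev(19)
ev(19) = od(18)
od(18) = ev(17)
ev(17) = od(16)
od(16) = ev(15)
ev(15) = od(14)
od(14) = ev(13)
ev(13) = od(12)
od(12) = ev(11)
ev(11) = od(10)
od(10) = ev(9)
ev(9) = od(8)
od(8) = ev(7)
ev(7) = od(6)
od(6) = ev(5)
ev(5) = od(4)
od(4) = ev(3)
ev(3) = od(2)
od(2) = ev(1)
ev(1) = od(0)
od(0) = 0  (base case)
Result: 0

0


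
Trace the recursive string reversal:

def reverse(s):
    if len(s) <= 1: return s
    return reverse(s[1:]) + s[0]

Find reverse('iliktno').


reverse('iliktno') = reverse('liktno') + 'i'
reverse('liktno') = reverse('iktno') + 'l'
reverse('iktno') = reverse('ktno') + 'i'
reverse('ktno') = reverse('tno') + 'k'
reverse('tno') = reverse('no') + 't'
reverse('no') = reverse('o') + 'n'
reverse('o') = 'o'  (base case)
Concatenating: 'o' + 'n' + 't' + 'k' + 'i' + 'l' + 'i' = 'ontkili'

ontkili


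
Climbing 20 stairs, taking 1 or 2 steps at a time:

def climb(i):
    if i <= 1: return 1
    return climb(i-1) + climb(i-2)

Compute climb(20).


Building up from base cases:
climb(0) = 1
climb(1) = 1
climb(2) = climb(1) + climb(0) = 1 + 1 = 2
climb(3) = climb(2) + climb(1) = 2 + 1 = 3
climb(4) = climb(3) + climb(2) = 3 + 2 = 5
climb(5) = climb(4) + climb(3) = 5 + 3 = 8
climb(6) = climb(5) + climb(4) = 8 + 5 = 13
climb(7) = climb(6) + climb(5) = 13 + 8 = 21
climb(8) = climb(7) + climb(6) = 21 + 13 = 34
climb(9) = climb(8) + climb(7) = 34 + 21 = 55
climb(10) = climb(9) + climb(8) = 55 + 34 = 89
climb(11) = climb(10) + climb(9) = 89 + 55 = 144
climb(12) = climb(11) + climb(10) = 144 + 89 = 233
climb(13) = climb(12) + climb(11) = 233 + 144 = 377
climb(14) = climb(13) + climb(12) = 377 + 233 = 610
climb(15) = climb(14) + climb(13) = 610 + 377 = 987
climb(16) = climb(15) + climb(14) = 987 + 610 = 1597
climb(17) = climb(16) + climb(15) = 1597 + 987 = 2584
climb(18) = climb(17) + climb(16) = 2584 + 1597 = 4181
climb(19) = climb(18) + climb(17) = 4181 + 2584 = 6765
climb(20) = climb(19) + climb(18) = 6765 + 4181 = 10946

10946


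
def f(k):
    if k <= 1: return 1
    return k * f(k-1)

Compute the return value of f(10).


f(10)
= 10 * f(9)
= 10 * 9 * f(8)
= 10 * 9 * 8 * f(7)
= 10 * 9 * 8 * 7 * f(6)
= 10 * 9 * 8 * 7 * 6 * f(5)
= 10 * 9 * 8 * 7 * 6 * 5 * f(4)
= 10 * 9 * 8 * 7 * 6 * 5 * 4 * f(3)
= 10 * 9 * 8 * 7 * 6 * 5 * 4 * 3 * f(2)
= 10 * 9 * 8 * 7 * 6 * 5 * 4 * 3 * 2 * f(1)
= 10 * 9 * 8 * 7 * 6 * 5 * 4 * 3 * 2 * 1
= 3628800

3628800


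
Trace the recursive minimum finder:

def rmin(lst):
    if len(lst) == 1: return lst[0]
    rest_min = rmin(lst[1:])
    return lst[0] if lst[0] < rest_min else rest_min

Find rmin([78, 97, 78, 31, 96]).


rmin([78, 97, 78, 31, 96]): compare 78 with rmin([97, 78, 31, 96])
rmin([97, 78, 31, 96]): compare 97 with rmin([78, 31, 96])
rmin([78, 31, 96]): compare 78 with rmin([31, 96])
rmin([31, 96]): compare 31 with rmin([96])
rmin([96]) = 96  (base case)
Compare 31 with 96 -> 31
Compare 78 with 31 -> 31
Compare 97 with 31 -> 31
Compare 78 with 31 -> 31

31


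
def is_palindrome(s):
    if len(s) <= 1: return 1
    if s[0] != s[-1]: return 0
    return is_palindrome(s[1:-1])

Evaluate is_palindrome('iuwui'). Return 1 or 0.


is_palindrome('iuwui'): s[0]='i' == s[-1]='i' -> check is_palindrome('uwu')
is_palindrome('uwu'): s[0]='u' == s[-1]='u' -> check is_palindrome('w')
is_palindrome('w'): len <= 1 -> return 1  (base case)
Result: 1 (palindrome)

1


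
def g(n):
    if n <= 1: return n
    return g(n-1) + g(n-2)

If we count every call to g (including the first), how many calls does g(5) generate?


Let C(n) = total calls for g(n)
C(0) = 1, C(1) = 1
C(2) = 1 + C(1) + C(0) = 1 + 1 + 1 = 3
C(3) = 1 + C(2) + C(1) = 1 + 3 + 1 = 5
C(4) = 1 + C(3) + C(2) = 1 + 5 + 3 = 9
C(5) = 1 + C(4) + C(3) = 1 + 9 + 5 = 15

15
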